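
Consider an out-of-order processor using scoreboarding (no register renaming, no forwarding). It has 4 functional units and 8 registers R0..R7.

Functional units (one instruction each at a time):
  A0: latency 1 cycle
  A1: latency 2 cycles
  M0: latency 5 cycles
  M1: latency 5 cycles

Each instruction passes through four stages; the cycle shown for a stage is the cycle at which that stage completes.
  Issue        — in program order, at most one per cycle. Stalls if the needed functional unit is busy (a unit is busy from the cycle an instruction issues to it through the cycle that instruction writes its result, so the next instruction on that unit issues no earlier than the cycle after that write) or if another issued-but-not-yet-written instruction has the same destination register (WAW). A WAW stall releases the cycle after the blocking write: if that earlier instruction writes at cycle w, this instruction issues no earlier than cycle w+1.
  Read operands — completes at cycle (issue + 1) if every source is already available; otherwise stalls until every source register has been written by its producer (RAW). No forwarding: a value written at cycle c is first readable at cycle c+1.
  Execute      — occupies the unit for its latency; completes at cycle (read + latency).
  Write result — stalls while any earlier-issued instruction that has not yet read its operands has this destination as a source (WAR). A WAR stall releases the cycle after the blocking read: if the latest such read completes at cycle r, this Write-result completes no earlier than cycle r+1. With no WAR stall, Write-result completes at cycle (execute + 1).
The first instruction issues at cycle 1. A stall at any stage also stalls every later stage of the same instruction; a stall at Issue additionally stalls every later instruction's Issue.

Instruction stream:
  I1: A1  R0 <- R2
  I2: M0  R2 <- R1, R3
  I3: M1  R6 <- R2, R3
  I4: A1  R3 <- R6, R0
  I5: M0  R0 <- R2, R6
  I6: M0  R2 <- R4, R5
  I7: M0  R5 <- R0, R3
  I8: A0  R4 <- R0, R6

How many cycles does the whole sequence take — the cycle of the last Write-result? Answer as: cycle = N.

cycle = 39

cycle 1: issue I1 (A1)
cycle 2: I1 read-ops | issue I2 (M0)
cycle 3: I2 read-ops | issue I3 (M1)
cycle 4: I1 finished on A1
cycle 5: I1→R0
cycle 6: issue I4 (A1)
cycle 8: I2 finished on M0
cycle 9: I2→R2
cycle 10: I3 read-ops | issue I5 (M0)
cycle 15: I3 finished on M1
cycle 16: I3→R6
cycle 17: I4 read-ops | I5 read-ops
cycle 19: I4 finished on A1
cycle 20: I4→R3
cycle 22: I5 finished on M0
cycle 23: I5→R0
cycle 24: issue I6 (M0)
cycle 25: I6 read-ops
cycle 30: I6 finished on M0
cycle 31: I6→R2
cycle 32: issue I7 (M0)
cycle 33: I7 read-ops | issue I8 (A0)
cycle 34: I8 read-ops
cycle 35: I8 finished on A0
cycle 36: I8→R4
cycle 38: I7 finished on M0
cycle 39: I7→R5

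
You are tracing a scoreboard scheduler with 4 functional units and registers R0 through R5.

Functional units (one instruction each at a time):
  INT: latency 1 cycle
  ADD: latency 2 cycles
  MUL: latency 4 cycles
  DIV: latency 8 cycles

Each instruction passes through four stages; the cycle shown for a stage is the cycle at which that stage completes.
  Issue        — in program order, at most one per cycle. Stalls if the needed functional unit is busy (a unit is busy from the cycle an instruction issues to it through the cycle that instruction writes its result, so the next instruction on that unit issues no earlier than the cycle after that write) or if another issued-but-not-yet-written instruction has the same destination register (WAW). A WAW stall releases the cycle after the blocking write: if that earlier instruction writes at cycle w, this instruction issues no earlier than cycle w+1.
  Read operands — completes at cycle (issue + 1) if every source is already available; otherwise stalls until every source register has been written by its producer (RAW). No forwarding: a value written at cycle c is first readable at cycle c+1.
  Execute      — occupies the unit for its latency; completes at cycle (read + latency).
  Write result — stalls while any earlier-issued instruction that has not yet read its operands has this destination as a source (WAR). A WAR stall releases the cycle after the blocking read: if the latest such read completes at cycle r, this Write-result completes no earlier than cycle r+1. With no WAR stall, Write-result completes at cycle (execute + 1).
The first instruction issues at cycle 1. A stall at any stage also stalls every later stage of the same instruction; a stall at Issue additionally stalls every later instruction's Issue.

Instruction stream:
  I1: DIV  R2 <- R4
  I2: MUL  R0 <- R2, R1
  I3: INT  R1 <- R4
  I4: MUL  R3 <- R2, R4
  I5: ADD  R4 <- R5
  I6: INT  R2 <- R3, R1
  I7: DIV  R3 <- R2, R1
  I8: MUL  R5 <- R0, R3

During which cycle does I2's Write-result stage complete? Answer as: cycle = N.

cycle = 17

1) issue 1, read 2, done 10, write 11
2) issue 2, read 12, done 16, write 17  <RAW R2: wait I1 write@11>
3) issue 3, read 4, done 5, write 13  <WAR R1: wait I2 read@12>
4) issue 18, read 19, done 23, write 24  <struct: MUL busy until I2 writes@17>
5) issue 19, read 20, done 22, write 23
6) issue 20, read 25, done 26, write 27  <RAW R3: wait I4 write@24>
7) issue 25, read 28, done 36, write 37  <WAW R3: wait I4 write@24 / RAW R2: wait I6 write@27>
8) issue 26, read 38, done 42, write 43  <RAW R3: wait I7 write@37>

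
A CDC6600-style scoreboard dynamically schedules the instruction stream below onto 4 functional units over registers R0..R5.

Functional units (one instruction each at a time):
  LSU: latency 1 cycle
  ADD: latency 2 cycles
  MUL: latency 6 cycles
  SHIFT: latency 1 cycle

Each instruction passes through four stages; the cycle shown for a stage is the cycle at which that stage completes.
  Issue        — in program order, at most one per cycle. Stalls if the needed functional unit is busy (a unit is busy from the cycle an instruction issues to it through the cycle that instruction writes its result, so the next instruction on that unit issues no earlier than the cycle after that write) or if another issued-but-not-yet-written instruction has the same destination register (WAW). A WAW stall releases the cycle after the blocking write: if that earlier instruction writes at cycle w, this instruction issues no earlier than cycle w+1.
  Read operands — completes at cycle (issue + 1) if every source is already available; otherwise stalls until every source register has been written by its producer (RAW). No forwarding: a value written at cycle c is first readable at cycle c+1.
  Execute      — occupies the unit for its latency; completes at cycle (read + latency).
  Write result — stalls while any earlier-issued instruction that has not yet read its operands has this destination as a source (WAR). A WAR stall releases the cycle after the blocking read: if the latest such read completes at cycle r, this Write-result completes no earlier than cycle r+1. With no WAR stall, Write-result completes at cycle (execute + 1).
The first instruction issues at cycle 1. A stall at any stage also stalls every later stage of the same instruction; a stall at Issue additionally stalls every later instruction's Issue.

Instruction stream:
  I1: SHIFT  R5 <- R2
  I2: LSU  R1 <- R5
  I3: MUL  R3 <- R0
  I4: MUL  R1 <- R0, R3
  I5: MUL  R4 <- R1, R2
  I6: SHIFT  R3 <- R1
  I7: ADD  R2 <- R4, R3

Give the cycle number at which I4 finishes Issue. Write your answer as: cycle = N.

cycle = 12

1) issue 1, read 2, done 3, write 4
2) issue 2, read 5, done 6, write 7  <RAW R5: wait I1 write@4>
3) issue 3, read 4, done 10, write 11
4) issue 12, read 13, done 19, write 20  <struct: MUL busy until I3 writes@11>
5) issue 21, read 22, done 28, write 29  <struct: MUL busy until I4 writes@20>
6) issue 22, read 23, done 24, write 25
7) issue 23, read 30, done 32, write 33  <RAW R4: wait I5 write@29>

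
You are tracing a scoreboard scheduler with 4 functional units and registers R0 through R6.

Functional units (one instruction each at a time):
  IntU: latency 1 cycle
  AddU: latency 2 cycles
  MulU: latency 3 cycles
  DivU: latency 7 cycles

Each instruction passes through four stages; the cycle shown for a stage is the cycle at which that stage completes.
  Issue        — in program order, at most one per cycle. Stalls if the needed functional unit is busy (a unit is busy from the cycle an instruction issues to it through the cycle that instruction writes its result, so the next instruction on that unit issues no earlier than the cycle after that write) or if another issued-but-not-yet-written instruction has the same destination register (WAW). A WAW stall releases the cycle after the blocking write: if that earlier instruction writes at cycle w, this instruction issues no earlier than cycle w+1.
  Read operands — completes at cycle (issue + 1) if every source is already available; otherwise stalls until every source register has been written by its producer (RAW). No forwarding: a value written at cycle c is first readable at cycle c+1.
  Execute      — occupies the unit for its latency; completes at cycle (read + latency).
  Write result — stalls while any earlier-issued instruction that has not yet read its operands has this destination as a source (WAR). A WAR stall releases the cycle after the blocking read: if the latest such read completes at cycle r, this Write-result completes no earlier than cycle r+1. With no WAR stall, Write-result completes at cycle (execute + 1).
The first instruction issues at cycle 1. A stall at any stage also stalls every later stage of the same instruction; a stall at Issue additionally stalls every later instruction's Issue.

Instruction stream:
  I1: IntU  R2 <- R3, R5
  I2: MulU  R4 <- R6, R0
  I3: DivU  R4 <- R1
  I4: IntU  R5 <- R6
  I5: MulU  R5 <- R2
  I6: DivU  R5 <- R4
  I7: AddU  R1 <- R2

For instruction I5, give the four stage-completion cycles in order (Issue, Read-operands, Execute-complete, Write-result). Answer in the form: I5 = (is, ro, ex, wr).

I5 = (13, 14, 17, 18)

I1  is:1  ro:2  ex:3  wr:4
I2  is:2  ro:3  ex:6  wr:7
I3  is:8  ro:9  ex:16  wr:17  — WAW R4: wait I2 write@7
I4  is:9  ro:10  ex:11  wr:12
I5  is:13  ro:14  ex:17  wr:18  — WAW R5: wait I4 write@12
I6  is:19  ro:20  ex:27  wr:28  — WAW R5: wait I5 write@18
I7  is:20  ro:21  ex:23  wr:24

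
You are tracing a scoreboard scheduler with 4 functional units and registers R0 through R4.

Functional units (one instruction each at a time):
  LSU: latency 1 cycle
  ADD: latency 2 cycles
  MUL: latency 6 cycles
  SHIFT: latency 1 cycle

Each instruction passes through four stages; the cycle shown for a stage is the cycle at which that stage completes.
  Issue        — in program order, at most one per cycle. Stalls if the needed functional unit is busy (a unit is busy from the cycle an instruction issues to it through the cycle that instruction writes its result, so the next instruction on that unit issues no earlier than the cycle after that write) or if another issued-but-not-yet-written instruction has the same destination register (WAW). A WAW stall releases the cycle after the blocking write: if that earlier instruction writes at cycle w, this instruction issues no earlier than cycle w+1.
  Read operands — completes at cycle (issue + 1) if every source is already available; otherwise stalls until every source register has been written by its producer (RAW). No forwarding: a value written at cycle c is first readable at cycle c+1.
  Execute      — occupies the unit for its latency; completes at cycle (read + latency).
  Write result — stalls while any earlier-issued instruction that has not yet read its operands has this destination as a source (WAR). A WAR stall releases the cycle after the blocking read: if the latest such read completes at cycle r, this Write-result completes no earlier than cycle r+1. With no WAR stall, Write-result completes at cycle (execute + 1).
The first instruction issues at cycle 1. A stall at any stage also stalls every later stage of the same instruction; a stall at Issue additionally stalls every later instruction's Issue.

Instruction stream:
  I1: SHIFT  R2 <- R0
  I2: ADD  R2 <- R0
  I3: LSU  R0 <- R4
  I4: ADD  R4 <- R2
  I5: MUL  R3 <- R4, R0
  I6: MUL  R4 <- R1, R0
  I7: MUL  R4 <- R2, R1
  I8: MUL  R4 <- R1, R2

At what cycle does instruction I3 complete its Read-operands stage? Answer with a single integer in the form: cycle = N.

cycle = 7

c1: I1 issues→SHIFT
c2: I1 reads
c3: I1 exec-done
c4: I1 writes R2
c5: I2 issues→ADD
c6: I2 reads; I3 issues→LSU
c7: I3 reads
c8: I2 exec-done; I3 exec-done
c9: I2 writes R2; I3 writes R0
c10: I4 issues→ADD
c11: I4 reads; I5 issues→MUL
c13: I4 exec-done
c14: I4 writes R4
c15: I5 reads
c21: I5 exec-done
c22: I5 writes R3
c23: I6 issues→MUL
c24: I6 reads
c30: I6 exec-done
c31: I6 writes R4
c32: I7 issues→MUL
c33: I7 reads
c39: I7 exec-done
c40: I7 writes R4
c41: I8 issues→MUL
c42: I8 reads
c48: I8 exec-done
c49: I8 writes R4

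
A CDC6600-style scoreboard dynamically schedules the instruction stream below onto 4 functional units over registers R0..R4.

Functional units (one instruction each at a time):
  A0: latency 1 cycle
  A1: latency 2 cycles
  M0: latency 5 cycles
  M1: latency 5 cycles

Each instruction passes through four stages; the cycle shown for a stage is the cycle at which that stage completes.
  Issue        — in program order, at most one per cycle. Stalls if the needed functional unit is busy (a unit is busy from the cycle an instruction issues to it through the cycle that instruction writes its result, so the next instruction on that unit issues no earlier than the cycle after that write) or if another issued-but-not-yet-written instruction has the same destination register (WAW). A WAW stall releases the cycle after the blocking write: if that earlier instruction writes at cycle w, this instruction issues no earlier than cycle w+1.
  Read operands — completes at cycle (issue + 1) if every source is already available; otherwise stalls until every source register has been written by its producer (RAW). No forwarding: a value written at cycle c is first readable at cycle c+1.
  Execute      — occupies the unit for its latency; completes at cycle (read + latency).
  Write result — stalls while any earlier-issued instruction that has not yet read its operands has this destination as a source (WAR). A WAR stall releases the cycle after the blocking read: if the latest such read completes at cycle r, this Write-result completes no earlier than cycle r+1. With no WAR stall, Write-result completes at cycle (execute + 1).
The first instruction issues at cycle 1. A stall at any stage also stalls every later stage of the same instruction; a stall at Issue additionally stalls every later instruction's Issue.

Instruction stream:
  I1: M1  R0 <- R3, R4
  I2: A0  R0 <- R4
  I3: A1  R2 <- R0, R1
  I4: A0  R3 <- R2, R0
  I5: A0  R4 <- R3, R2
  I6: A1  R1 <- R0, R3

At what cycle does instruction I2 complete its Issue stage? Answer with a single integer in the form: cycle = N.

cycle = 9

[I1] 1/2/7/8
[I2] 9/10/11/12  (WAW R0: wait I1 write@8)
[I3] 10/13/15/16  (RAW R0: wait I2 write@12)
[I4] 13/17/18/19  (struct: A0 busy until I2 writes@12; RAW R2: wait I3 write@16)
[I5] 20/21/22/23  (struct: A0 busy until I4 writes@19)
[I6] 21/22/24/25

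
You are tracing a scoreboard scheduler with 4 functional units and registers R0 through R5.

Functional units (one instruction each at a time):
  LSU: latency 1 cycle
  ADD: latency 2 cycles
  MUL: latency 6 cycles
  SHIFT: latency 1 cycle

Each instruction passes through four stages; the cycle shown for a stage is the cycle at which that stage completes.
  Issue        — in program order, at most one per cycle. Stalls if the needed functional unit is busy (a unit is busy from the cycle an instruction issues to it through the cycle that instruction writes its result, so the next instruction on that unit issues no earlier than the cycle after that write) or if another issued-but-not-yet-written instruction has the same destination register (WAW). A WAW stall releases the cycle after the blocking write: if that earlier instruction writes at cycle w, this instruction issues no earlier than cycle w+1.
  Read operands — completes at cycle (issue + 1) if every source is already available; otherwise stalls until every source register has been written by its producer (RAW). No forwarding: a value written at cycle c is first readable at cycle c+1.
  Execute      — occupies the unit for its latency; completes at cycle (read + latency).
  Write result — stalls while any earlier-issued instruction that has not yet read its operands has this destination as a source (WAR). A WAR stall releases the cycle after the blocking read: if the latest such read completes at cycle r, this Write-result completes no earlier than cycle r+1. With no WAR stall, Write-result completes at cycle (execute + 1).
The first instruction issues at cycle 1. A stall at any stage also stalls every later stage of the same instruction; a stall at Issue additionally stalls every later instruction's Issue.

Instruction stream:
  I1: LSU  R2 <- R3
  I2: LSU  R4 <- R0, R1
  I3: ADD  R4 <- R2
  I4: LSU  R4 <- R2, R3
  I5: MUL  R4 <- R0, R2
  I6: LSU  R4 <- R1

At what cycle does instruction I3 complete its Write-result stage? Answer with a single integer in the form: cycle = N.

I1 -> (1, 2, 3, 4)
I2 -> (5, 6, 7, 8)  // struct: LSU busy until I1 writes@4
I3 -> (9, 10, 12, 13)  // WAW R4: wait I2 write@8
I4 -> (14, 15, 16, 17)  // WAW R4: wait I3 write@13
I5 -> (18, 19, 25, 26)  // WAW R4: wait I4 write@17
I6 -> (27, 28, 29, 30)  // WAW R4: wait I5 write@26

cycle = 13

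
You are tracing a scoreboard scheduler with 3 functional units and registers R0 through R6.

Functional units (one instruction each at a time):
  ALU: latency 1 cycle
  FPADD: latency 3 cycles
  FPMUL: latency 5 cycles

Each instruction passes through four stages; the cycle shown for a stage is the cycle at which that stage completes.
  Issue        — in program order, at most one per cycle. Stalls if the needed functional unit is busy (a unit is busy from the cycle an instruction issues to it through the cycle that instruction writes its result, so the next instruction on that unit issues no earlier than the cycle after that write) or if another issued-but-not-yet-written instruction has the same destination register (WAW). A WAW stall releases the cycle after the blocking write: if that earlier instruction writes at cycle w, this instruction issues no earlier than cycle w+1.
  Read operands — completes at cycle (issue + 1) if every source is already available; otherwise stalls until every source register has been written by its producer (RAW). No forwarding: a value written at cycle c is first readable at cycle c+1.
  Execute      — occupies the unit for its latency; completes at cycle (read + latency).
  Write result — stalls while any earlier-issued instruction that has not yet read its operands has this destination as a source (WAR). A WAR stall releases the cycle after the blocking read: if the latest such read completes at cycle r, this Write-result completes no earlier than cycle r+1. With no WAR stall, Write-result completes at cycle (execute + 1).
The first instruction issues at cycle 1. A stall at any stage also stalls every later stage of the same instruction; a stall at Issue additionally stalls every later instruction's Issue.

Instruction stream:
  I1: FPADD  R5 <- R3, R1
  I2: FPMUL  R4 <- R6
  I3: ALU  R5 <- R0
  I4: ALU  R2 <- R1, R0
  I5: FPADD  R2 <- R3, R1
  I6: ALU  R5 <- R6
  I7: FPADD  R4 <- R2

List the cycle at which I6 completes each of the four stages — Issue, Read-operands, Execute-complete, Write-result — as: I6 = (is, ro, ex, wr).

I6 = (16, 17, 18, 19)

[1] I1 issues→FPADD
[2] I1 reads · I2 issues→FPMUL
[3] I2 reads
[5] I1 exec-done
[6] I1 writes R5
[7] I3 issues→ALU
[8] I2 exec-done · I3 reads
[9] I2 writes R4 · I3 exec-done
[10] I3 writes R5
[11] I4 issues→ALU
[12] I4 reads
[13] I4 exec-done
[14] I4 writes R2
[15] I5 issues→FPADD
[16] I5 reads · I6 issues→ALU
[17] I6 reads
[18] I6 exec-done
[19] I5 exec-done · I6 writes R5
[20] I5 writes R2
[21] I7 issues→FPADD
[22] I7 reads
[25] I7 exec-done
[26] I7 writes R4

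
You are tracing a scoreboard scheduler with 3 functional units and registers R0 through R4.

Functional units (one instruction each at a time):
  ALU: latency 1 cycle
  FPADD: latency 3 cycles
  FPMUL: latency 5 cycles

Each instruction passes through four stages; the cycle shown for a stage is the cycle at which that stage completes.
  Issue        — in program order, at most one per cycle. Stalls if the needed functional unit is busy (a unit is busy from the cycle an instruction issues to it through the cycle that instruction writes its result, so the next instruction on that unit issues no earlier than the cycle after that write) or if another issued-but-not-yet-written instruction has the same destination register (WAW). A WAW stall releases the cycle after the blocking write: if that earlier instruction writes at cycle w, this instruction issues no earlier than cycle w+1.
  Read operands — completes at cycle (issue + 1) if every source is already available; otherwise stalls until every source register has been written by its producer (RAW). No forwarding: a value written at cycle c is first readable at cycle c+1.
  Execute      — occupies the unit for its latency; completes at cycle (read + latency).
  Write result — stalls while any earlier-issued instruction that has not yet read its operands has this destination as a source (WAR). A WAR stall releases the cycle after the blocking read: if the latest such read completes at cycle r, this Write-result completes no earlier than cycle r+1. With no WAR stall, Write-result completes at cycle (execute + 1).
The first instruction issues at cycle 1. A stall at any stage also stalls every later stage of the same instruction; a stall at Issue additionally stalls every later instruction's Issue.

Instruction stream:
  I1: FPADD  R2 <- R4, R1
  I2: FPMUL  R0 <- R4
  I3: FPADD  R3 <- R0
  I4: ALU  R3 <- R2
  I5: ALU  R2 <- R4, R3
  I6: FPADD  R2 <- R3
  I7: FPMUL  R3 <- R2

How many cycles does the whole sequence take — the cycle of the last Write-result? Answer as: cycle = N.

c1: I1→FPADD
c2: I1 RO, I2→FPMUL
c3: I2 RO
c5: I1 EX
c6: I1 WR R2
c7: I3→FPADD
c8: I2 EX
c9: I2 WR R0
c10: I3 RO
c13: I3 EX
c14: I3 WR R3
c15: I4→ALU
c16: I4 RO
c17: I4 EX
c18: I4 WR R3
c19: I5→ALU
c20: I5 RO
c21: I5 EX
c22: I5 WR R2
c23: I6→FPADD
c24: I6 RO, I7→FPMUL
c27: I6 EX
c28: I6 WR R2
c29: I7 RO
c34: I7 EX
c35: I7 WR R3

cycle = 35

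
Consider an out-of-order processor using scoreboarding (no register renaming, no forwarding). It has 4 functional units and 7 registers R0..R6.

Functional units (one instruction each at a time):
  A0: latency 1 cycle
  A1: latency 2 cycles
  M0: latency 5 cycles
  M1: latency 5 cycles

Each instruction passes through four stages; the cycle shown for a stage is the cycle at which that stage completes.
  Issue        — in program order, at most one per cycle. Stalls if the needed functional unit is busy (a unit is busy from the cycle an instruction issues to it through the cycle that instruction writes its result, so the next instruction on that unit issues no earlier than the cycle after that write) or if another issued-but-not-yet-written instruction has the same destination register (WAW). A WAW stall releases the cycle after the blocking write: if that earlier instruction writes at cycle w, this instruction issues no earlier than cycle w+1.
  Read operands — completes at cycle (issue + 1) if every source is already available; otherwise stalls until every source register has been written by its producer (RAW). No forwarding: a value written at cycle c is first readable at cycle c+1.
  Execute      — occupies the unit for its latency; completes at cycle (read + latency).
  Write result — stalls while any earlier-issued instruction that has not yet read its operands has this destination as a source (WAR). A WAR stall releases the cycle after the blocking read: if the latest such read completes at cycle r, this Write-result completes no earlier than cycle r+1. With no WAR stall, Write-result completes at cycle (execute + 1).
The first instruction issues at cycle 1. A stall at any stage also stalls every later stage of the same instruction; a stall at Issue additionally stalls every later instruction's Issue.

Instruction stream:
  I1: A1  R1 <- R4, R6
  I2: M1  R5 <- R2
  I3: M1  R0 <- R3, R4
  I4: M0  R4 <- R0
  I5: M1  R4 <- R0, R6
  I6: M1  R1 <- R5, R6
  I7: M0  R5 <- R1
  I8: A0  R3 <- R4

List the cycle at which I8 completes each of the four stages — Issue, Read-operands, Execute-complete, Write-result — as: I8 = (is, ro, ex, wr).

I1  is:1  ro:2  ex:4  wr:5
I2  is:2  ro:3  ex:8  wr:9
I3  is:10  ro:11  ex:16  wr:17  — struct: M1 busy until I2 writes@9
I4  is:11  ro:18  ex:23  wr:24  — RAW R0: wait I3 write@17
I5  is:25  ro:26  ex:31  wr:32  — WAW R4: wait I4 write@24
I6  is:33  ro:34  ex:39  wr:40  — struct: M1 busy until I5 writes@32
I7  is:34  ro:41  ex:46  wr:47  — RAW R1: wait I6 write@40
I8  is:35  ro:36  ex:37  wr:38

I8 = (35, 36, 37, 38)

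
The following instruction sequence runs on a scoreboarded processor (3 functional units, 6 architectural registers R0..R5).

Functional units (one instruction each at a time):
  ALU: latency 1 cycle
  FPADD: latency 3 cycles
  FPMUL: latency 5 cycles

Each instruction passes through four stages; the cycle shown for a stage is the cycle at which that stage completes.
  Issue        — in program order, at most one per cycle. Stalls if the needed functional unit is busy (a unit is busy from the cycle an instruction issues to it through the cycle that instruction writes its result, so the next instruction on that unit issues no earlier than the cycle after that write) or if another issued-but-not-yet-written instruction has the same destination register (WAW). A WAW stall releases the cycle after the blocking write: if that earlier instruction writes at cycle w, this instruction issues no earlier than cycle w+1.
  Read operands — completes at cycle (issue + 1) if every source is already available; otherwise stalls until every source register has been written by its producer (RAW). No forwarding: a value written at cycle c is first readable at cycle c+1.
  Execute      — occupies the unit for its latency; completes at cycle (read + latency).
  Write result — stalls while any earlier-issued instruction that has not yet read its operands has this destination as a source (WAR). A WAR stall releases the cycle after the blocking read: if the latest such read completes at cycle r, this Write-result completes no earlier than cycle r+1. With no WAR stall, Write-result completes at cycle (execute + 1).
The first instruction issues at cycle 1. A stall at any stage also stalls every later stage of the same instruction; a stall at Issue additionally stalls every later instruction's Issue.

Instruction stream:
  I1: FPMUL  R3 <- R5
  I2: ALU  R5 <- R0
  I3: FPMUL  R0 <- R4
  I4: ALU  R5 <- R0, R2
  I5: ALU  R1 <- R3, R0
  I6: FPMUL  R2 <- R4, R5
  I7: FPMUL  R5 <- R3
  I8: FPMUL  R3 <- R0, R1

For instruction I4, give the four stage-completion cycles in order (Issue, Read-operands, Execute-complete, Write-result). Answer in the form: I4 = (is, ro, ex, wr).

I4 = (10, 17, 18, 19)

  I1 | 1 | 2 | 7 | 8
  I2 | 2 | 3 | 4 | 5
  I3 | 9 | 10 | 15 | 16   struct: FPMUL busy until I1 writes@8
  I4 | 10 | 17 | 18 | 19   RAW R0: wait I3 write@16
  I5 | 20 | 21 | 22 | 23   struct: ALU busy until I4 writes@19
  I6 | 21 | 22 | 27 | 28
  I7 | 29 | 30 | 35 | 36   struct: FPMUL busy until I6 writes@28
  I8 | 37 | 38 | 43 | 44   struct: FPMUL busy until I7 writes@36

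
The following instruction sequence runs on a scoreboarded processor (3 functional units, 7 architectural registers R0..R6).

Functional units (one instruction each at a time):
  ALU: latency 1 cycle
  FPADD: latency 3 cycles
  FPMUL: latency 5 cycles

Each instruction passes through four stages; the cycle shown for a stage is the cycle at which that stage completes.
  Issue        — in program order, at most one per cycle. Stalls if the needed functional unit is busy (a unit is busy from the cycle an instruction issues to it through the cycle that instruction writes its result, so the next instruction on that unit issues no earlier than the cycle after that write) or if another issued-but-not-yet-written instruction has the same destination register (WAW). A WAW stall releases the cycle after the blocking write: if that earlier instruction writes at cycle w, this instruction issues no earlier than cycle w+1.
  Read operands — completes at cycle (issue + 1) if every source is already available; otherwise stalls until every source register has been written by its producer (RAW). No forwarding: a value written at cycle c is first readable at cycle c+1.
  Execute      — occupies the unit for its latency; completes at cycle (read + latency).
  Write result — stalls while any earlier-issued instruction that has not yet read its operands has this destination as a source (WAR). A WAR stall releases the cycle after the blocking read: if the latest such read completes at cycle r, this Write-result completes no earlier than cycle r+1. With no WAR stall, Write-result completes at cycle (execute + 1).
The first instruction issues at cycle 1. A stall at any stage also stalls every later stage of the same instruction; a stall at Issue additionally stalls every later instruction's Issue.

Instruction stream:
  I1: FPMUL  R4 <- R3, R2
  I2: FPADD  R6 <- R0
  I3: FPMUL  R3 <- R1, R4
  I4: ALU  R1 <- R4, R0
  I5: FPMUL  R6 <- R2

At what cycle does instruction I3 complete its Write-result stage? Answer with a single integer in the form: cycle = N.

1) issue 1, read 2, done 7, write 8
2) issue 2, read 3, done 6, write 7
3) issue 9, read 10, done 15, write 16  <struct: FPMUL busy until I1 writes@8>
4) issue 10, read 11, done 12, write 13
5) issue 17, read 18, done 23, write 24  <struct: FPMUL busy until I3 writes@16>

cycle = 16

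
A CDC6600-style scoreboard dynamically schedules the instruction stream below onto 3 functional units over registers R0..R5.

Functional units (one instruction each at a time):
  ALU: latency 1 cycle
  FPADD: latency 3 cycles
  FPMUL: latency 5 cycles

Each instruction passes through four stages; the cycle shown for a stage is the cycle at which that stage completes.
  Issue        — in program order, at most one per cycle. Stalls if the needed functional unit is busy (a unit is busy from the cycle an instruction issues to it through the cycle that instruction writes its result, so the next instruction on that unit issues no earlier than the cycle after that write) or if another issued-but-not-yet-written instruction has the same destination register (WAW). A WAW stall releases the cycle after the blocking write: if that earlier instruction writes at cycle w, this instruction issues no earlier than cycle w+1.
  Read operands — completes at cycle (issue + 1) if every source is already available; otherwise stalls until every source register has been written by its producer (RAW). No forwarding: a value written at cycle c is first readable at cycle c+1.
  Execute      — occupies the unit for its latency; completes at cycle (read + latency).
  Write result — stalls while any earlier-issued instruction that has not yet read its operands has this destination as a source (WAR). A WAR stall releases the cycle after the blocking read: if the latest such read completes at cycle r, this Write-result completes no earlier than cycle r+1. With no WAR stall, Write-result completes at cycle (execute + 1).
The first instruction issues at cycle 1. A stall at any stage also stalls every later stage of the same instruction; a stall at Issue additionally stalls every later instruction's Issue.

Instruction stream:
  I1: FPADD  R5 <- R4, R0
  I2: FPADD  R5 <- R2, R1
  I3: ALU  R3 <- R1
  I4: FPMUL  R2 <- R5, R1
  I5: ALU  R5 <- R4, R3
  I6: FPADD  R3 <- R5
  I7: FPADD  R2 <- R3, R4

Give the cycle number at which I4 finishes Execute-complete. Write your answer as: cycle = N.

  I1 | 1 | 2 | 5 | 6
  I2 | 7 | 8 | 11 | 12   struct: FPADD busy until I1 writes@6
  I3 | 8 | 9 | 10 | 11
  I4 | 9 | 13 | 18 | 19   RAW R5: wait I2 write@12
  I5 | 13 | 14 | 15 | 16   WAW R5: wait I2 write@12
  I6 | 14 | 17 | 20 | 21   RAW R5: wait I5 write@16
  I7 | 22 | 23 | 26 | 27   struct: FPADD busy until I6 writes@21

cycle = 18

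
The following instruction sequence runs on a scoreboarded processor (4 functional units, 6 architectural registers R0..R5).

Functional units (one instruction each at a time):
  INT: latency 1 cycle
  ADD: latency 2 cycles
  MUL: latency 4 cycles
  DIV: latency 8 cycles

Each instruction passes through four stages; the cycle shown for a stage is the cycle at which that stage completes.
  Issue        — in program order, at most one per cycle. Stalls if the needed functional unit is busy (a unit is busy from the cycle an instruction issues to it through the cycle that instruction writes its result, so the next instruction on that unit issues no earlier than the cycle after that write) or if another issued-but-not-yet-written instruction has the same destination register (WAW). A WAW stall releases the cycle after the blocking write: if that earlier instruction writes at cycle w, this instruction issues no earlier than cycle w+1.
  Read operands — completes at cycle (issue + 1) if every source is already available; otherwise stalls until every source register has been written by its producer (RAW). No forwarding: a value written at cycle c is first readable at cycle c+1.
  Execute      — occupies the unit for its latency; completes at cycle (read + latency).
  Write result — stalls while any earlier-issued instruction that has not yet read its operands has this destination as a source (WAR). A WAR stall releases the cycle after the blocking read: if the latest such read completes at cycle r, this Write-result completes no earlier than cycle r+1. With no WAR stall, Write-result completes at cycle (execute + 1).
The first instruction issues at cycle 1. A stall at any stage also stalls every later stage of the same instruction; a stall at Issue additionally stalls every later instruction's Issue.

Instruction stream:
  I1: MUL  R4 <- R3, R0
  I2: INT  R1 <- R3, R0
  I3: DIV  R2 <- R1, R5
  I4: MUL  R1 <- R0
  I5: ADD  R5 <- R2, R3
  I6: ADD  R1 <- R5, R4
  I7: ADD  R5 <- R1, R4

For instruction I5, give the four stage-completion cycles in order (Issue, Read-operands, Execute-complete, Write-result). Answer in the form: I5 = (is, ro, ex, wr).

1) issue 1, read 2, done 6, write 7
2) issue 2, read 3, done 4, write 5
3) issue 3, read 6, done 14, write 15  <RAW R1: wait I2 write@5>
4) issue 8, read 9, done 13, write 14  <struct: MUL busy until I1 writes@7>
5) issue 9, read 16, done 18, write 19  <RAW R2: wait I3 write@15>
6) issue 20, read 21, done 23, write 24  <struct: ADD busy until I5 writes@19>
7) issue 25, read 26, done 28, write 29  <struct: ADD busy until I6 writes@24>

I5 = (9, 16, 18, 19)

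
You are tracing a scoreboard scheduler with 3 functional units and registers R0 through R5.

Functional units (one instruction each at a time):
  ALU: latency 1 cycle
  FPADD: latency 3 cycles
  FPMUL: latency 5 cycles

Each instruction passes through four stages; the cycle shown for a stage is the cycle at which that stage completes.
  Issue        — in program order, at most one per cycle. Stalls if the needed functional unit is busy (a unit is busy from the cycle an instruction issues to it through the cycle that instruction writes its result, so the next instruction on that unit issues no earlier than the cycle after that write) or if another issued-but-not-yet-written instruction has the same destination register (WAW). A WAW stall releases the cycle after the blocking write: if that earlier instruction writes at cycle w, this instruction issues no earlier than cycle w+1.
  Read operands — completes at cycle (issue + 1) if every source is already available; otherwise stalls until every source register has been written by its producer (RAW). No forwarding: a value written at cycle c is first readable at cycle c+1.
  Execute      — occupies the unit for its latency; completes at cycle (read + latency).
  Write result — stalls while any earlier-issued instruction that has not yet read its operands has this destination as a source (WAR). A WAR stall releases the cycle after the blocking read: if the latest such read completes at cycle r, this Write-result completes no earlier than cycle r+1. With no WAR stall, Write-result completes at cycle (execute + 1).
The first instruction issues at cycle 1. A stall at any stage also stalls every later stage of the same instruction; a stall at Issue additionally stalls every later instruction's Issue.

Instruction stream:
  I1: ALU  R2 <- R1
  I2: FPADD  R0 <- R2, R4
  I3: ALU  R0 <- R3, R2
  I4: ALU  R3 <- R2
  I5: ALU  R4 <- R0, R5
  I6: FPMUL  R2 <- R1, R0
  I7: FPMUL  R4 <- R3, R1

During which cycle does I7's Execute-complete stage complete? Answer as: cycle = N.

[I1] 1/2/3/4
[I2] 2/5/8/9  (RAW R2: wait I1 write@4)
[I3] 10/11/12/13  (WAW R0: wait I2 write@9)
[I4] 14/15/16/17  (struct: ALU busy until I3 writes@13)
[I5] 18/19/20/21  (struct: ALU busy until I4 writes@17)
[I6] 19/20/25/26
[I7] 27/28/33/34  (struct: FPMUL busy until I6 writes@26)

cycle = 33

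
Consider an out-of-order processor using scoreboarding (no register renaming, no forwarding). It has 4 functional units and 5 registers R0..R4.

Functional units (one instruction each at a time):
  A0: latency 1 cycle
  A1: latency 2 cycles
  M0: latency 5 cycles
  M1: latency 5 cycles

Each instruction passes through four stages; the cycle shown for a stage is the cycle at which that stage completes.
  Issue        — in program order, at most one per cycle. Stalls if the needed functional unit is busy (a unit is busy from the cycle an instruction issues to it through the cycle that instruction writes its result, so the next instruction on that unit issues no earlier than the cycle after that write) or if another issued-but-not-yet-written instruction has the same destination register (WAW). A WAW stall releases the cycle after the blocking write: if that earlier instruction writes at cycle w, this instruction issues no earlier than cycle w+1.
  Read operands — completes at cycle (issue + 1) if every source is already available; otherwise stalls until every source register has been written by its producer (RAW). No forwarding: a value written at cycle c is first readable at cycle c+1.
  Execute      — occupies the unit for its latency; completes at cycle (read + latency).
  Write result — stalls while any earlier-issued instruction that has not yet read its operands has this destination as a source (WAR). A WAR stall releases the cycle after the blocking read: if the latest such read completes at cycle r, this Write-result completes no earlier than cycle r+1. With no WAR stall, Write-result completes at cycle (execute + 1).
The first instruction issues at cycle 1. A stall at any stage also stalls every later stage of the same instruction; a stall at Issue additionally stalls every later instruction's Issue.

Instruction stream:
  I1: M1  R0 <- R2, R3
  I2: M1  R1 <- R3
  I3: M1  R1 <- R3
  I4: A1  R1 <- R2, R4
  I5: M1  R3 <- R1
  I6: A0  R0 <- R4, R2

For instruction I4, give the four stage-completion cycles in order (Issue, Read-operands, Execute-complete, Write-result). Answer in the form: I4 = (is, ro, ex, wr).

t=1  I1→M1
t=2  I1 RO
t=7  I1 EX
t=8  I1 WR R0
t=9  I2→M1
t=10  I2 RO
t=15  I2 EX
t=16  I2 WR R1
t=17  I3→M1
t=18  I3 RO
t=23  I3 EX
t=24  I3 WR R1
t=25  I4→A1
t=26  I4 RO | I5→M1
t=27  I6→A0
t=28  I4 EX | I6 RO
t=29  I4 WR R1 | I6 EX
t=30  I5 RO | I6 WR R0
t=35  I5 EX
t=36  I5 WR R3

I4 = (25, 26, 28, 29)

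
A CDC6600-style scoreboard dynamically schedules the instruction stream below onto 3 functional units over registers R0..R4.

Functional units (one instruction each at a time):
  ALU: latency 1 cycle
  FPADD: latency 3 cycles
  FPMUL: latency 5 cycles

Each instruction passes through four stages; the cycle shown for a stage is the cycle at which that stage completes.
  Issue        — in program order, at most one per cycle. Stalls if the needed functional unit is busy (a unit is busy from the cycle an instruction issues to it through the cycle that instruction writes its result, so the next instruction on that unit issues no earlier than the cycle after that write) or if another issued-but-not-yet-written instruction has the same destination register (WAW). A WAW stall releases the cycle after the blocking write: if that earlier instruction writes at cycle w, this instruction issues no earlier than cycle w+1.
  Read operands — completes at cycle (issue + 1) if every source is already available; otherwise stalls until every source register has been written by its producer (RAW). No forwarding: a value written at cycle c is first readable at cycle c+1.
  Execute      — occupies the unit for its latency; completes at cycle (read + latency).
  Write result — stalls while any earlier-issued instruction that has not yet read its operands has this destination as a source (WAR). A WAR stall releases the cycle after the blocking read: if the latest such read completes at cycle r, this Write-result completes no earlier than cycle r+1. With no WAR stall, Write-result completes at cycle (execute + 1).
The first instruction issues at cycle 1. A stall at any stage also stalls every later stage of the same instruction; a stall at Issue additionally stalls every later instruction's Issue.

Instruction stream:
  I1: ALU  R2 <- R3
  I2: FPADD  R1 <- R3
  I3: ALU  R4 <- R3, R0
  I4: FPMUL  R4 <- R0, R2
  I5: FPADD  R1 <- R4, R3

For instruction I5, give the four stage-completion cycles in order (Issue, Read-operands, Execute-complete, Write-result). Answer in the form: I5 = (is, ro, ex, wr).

I5 = (10, 17, 20, 21)

[1] I1 issues→ALU
[2] I1 reads | I2 issues→FPADD
[3] I1 exec-done | I2 reads
[4] I1 writes R2
[5] I3 issues→ALU
[6] I2 exec-done | I3 reads
[7] I2 writes R1 | I3 exec-done
[8] I3 writes R4
[9] I4 issues→FPMUL
[10] I4 reads | I5 issues→FPADD
[15] I4 exec-done
[16] I4 writes R4
[17] I5 reads
[20] I5 exec-done
[21] I5 writes R1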